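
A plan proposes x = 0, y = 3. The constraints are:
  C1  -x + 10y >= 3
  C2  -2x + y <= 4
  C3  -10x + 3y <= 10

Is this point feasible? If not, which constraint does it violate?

C1: 30 ≥ 3 ✓
C2: 3 ≤ 4 ✓
C3: 9 ≤ 10 ✓

feasible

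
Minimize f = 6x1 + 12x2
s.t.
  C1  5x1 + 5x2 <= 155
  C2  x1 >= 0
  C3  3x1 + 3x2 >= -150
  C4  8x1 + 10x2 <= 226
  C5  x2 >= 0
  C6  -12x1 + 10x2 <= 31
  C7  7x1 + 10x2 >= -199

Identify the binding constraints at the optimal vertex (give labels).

Feasible corners and f = 6x1 + 12x2:
  (0, 0) → f = 0
  (0, 31/10) → f = 186/5
  (113/4, 0) → f = 339/2
  (39/4, 74/5) → f = 2361/10

The minimum is at (0, 0). Substituting into each constraint, equality holds for C2 and C5; the remaining constraints have slack.

C2 and C5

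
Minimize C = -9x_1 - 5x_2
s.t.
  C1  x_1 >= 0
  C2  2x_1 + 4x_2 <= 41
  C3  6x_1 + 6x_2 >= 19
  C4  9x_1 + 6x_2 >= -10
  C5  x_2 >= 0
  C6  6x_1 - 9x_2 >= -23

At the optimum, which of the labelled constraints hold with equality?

Vertices and C = -9x_1 - 5x_2:
  (41/2, 0) → C = -369/2
  (277/42, 146/21) → C = -3953/42
  (19/6, 0) → C = -57/2
  (11/30, 14/5) → C = -173/10

The minimum is at (41/2, 0). Substituting into each constraint, equality holds for C2 and C5; the remaining constraints have slack.

C2 and C5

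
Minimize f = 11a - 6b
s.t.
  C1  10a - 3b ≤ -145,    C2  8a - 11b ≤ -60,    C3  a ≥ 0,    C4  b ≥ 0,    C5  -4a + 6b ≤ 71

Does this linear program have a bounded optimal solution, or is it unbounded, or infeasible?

The boundaries 10a - 3b = -145 and a = 0 meet at (0, 145/3), but that point violates -4a + 6b ≤ 71. Every candidate vertex is excluded by some other constraint, so the feasible region is empty.

infeasible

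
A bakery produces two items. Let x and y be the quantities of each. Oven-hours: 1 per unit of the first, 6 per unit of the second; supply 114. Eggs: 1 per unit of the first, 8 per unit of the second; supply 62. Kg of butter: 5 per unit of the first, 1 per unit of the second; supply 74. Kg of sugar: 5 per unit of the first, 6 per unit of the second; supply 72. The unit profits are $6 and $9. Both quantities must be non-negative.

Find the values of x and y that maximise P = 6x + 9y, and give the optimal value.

x = 6, y = 7, maximum P = 99

Extreme points and P = 6x + 9y:
  (0, 0) → P = 0
  (0, 31/4) → P = 279/4
  (72/5, 0) → P = 432/5
  (6, 7) → P = 99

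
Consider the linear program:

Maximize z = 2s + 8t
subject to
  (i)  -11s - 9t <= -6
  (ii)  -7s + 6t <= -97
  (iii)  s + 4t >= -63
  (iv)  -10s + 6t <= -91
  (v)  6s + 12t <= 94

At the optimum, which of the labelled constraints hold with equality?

Vertices and z = 2s + 8t:
  (303/43, -1025/129) → z = -6382/129
  (591/35, -699/35) → z = -126
  (72/5, 19/30) → z = 508/15
  (283/3, -118/3) → z = -126

The maximum is at (72/5, 19/30). Substituting into each constraint, equality holds for (ii) and (v); the remaining constraints have slack.

(ii) and (v)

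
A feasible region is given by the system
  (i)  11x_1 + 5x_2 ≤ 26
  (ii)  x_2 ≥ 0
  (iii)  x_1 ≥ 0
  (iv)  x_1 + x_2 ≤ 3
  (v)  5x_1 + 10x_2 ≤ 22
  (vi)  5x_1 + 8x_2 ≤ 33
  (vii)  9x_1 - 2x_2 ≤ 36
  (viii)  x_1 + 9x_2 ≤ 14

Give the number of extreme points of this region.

5

Of the 28 pairwise boundary intersections, those satisfying every inequality are:
  (26/11, 0)
  (11/6, 7/6)
  (0, 0)
  (0, 14/9)
  (13/8, 11/8)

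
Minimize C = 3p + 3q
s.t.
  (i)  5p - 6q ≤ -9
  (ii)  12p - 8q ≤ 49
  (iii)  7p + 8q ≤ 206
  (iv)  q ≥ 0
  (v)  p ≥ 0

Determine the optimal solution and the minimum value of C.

Feasible corners and C = 3p + 3q:
  (183/16, 353/32) → C = 2157/32
  (0, 3/2) → C = 9/2
  (255/19, 2129/152) → C = 12507/152
  (0, 103/4) → C = 309/4

The binding constraints are 5p - 6q = -9 and p = 0.
Solving simultaneously gives p = 0, q = 3/2.

p = 0, q = 3/2, minimum C = 9/2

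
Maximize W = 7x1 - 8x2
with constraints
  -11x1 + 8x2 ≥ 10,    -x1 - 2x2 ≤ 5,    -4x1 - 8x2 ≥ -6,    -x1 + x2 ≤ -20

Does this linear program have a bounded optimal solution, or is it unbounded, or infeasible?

infeasible

The boundaries -11x1 + 8x2 = 10 and -x1 - 2x2 = 5 meet at (-2, -3/2), but that point violates -x1 + x2 ≤ -20. Every candidate vertex is excluded by some other constraint, so the feasible region is empty.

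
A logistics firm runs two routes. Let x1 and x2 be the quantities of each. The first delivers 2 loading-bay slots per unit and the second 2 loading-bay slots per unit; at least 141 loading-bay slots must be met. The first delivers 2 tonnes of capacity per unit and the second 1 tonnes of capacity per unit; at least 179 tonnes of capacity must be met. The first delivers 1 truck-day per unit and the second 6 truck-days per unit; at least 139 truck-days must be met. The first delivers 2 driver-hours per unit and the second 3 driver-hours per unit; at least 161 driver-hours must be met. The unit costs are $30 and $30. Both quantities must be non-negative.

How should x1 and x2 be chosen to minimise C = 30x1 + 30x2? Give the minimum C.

The feasible region is unbounded (it extends along (0, 1), (1, 0)), but C strictly increases along every unbounded feasible direction, so there is no improving ray and the minimum is attained at a vertex.

The binding constraints are 2x1 + x2 = 179 and x1 + 6x2 = 139.
Solving simultaneously gives x1 = 85, x2 = 9.

x1 = 85, x2 = 9, minimum C = 2820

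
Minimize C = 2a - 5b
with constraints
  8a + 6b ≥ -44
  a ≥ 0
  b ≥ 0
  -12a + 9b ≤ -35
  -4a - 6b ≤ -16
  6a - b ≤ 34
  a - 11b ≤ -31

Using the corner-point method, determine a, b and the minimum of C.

Extreme points and C = 2a - 5b:
  (271/42, 33/7) → C = -32/3
  (664/123, 407/123) → C = -707/123
  (81/13, 44/13) → C = -58/13

The optimum lies where -12a + 9b = -35 and 6a - b = 34.
Solving simultaneously gives a = 271/42, b = 33/7.

a = 271/42, b = 33/7, minimum C = -32/3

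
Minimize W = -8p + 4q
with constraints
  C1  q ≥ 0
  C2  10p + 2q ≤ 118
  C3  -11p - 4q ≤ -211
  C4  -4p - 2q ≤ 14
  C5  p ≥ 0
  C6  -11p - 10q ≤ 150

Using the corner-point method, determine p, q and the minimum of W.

Vertices and W = -8p + 4q:
  (25/9, 406/9) → W = 1424/9
  (0, 59) → W = 236
  (0, 211/4) → W = 211

p = 25/9, q = 406/9, minimum W = 1424/9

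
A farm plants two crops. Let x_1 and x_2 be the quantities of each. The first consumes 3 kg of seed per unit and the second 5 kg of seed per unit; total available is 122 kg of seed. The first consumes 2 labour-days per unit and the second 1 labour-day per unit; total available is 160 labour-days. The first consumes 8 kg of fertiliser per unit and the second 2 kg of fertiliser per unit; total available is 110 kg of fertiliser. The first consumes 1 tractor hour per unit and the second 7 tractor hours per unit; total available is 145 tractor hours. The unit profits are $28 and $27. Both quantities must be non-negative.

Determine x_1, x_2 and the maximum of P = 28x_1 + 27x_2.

Vertices and P = 28x_1 + 27x_2:
  (0, 0) → P = 0
  (0, 145/7) → P = 3915/7
  (55/4, 0) → P = 385
  (9, 19) → P = 765
  (129/16, 313/16) → P = 12063/16

x_1 = 9, x_2 = 19, maximum P = 765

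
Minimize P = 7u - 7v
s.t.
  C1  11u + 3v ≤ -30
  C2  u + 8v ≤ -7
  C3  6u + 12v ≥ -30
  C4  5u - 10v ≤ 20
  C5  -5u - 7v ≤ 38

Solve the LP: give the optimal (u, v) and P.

u = -13/3, v = -1/3, minimum P = -28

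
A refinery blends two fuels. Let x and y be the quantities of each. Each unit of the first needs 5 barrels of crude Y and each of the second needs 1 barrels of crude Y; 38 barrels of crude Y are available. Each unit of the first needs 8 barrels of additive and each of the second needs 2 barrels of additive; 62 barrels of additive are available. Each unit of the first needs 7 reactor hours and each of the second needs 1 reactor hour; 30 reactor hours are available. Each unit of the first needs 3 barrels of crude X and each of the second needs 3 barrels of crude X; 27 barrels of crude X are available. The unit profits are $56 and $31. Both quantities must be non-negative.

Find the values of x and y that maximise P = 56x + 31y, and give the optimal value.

x = 7/2, y = 11/2, maximum P = 733/2

The binding constraints are 7x + y = 30 and 3x + 3y = 27.
Solving simultaneously gives x = 7/2, y = 11/2.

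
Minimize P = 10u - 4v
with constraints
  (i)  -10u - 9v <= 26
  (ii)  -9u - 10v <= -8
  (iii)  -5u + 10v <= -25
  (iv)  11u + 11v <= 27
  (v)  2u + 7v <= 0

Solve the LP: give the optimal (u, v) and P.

Extreme points and P = 10u - 4v:
  (33/14, -37/28) → P = 202/7
  (182/11, -155/11) → P = 2440/11
  (35/11, -10/11) → P = 390/11
  (189/55, -54/55) → P = 2106/55

u = 33/14, v = -37/28, minimum P = 202/7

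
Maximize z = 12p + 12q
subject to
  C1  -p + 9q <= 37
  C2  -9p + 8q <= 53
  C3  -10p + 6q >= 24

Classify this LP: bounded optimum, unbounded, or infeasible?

Feasible corners and z = 12p + 12q:
  (-181/73, 280/73) → z = 1188/73
  (1/14, 173/42) → z = 352/7
The feasible region has finitely many vertices and no improving ray; the maximum is 352/7 at (1/14, 173/42).

bounded optimum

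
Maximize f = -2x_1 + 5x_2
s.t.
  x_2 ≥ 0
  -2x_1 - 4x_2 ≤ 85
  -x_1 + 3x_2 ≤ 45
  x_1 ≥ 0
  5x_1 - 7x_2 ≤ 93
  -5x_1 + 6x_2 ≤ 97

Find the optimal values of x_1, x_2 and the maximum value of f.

Vertices and f = -2x_1 + 5x_2:
  (0, 0) → f = 0
  (93/5, 0) → f = -186/5
  (0, 15) → f = 75
  (297/4, 159/4) → f = 201/4

x_1 = 0, x_2 = 15, maximum f = 75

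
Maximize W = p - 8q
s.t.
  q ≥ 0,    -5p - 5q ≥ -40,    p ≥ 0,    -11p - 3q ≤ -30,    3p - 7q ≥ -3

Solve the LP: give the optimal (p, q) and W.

Feasible corners and W = p - 8q:
  (8, 0) → W = 8
  (30/11, 0) → W = 30/11
  (53/10, 27/10) → W = -163/10
  (201/86, 123/86) → W = -783/86

The binding constraints are q = 0 and -5p - 5q = -40.
Solving simultaneously gives p = 8, q = 0.

p = 8, q = 0, maximum W = 8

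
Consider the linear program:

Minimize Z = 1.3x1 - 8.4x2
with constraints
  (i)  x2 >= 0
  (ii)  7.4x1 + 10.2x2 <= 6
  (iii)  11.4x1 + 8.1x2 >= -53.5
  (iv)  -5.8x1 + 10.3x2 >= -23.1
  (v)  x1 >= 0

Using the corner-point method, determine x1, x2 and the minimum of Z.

Corner points and Z = 1.3x1 - 8.4x2:
  (30/37, 0) → Z = 39/37
  (0, 0) → Z = 0
  (0, 10/17) → Z = -84/17

The optimum lies where 7.4x1 + 10.2x2 = 6 and x1 = 0.
Solving simultaneously gives x1 = 0, x2 = 10/17.

x1 = 0, x2 = 10/17, minimum Z = -84/17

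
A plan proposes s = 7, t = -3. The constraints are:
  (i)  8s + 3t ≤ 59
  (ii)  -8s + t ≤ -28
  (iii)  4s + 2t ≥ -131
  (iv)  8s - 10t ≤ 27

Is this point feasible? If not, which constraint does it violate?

not feasible — violates (iv)

Constraint (iv): 8s - 10t = 86, which is not ≤ 27. All other constraints are satisfied.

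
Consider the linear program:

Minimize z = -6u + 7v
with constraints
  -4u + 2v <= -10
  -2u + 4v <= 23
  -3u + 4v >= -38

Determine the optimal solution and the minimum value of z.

Corner points and z = -6u + 7v:
  (43/6, 28/3) → z = 67/3
  (-18/5, -61/5) → z = -319/5
  (61, 145/4) → z = -449/4

The binding constraints are -2u + 4v = 23 and -3u + 4v = -38.
Solving simultaneously gives u = 61, v = 145/4.

u = 61, v = 145/4, minimum z = -449/4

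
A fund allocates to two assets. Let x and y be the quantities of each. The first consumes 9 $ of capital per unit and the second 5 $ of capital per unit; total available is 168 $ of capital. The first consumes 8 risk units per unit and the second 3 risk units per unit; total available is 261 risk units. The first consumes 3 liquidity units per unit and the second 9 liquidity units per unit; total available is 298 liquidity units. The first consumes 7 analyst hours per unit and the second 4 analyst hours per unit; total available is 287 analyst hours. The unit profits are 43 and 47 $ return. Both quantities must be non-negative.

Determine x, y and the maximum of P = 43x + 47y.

Extreme points and P = 43x + 47y:
  (0, 0) → P = 0
  (0, 298/9) → P = 14006/9
  (56/3, 0) → P = 2408/3
  (1/3, 33) → P = 4696/3

The optimum lies where 9x + 5y = 168 and 3x + 9y = 298.
Solving simultaneously gives x = 1/3, y = 33.

x = 1/3, y = 33, maximum P = 4696/3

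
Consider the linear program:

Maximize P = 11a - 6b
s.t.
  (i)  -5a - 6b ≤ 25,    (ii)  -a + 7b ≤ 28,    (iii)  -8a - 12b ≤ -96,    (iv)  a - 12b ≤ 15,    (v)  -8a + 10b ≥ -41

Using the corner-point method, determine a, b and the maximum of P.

a = 567/46, b = 265/46, maximum P = 4647/46

Vertices and P = 11a - 6b:
  (84/17, 80/17) → P = 444/17
  (567/46, 265/46) → P = 4647/46
  (33/4, 5/2) → P = 303/4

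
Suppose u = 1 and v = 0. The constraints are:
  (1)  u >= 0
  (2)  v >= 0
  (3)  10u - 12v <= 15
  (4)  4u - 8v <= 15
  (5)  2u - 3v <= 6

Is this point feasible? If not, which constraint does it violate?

(1): 1 ≥ 0 ✓
(2): 0 ≥ 0 ✓
(3): 10 ≤ 15 ✓
(4): 4 ≤ 15 ✓
(5): 2 ≤ 6 ✓

feasible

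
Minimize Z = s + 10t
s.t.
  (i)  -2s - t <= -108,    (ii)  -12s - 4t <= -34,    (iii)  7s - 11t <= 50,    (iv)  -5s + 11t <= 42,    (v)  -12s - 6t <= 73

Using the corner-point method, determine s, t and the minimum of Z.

s = 1238/29, t = 656/29, minimum Z = 7798/29

Feasible corners and Z = s + 10t:
  (1238/29, 656/29) → Z = 7798/29
  (382/9, 208/9) → Z = 2462/9
  (46, 272/11) → Z = 3226/11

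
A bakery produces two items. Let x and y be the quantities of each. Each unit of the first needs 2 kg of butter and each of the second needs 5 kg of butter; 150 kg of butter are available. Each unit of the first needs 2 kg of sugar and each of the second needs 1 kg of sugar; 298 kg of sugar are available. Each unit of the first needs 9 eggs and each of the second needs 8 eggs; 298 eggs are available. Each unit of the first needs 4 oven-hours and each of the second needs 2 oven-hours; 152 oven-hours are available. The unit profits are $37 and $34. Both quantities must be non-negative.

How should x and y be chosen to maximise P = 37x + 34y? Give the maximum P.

Corner points and P = 37x + 34y:
  (0, 0) → P = 0
  (0, 30) → P = 1020
  (298/9, 0) → P = 11026/9
  (10, 26) → P = 1254

x = 10, y = 26, maximum P = 1254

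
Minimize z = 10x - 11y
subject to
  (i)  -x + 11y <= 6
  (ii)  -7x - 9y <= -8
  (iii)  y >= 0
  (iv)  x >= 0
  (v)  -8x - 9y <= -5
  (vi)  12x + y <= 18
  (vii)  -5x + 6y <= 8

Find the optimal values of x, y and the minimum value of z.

Corner points and z = 10x - 11y:
  (17/43, 25/43) → z = -105/43
  (192/133, 90/133) → z = 930/133
  (8/7, 0) → z = 80/7
  (3/2, 0) → z = 15

The binding constraints are -x + 11y = 6 and -7x - 9y = -8.
Solving simultaneously gives x = 17/43, y = 25/43.

x = 17/43, y = 25/43, minimum z = -105/43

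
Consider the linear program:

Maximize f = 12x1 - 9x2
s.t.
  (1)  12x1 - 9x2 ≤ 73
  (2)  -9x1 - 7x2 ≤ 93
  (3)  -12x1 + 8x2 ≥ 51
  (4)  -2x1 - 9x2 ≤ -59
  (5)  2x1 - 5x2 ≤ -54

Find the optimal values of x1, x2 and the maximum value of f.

x1 = 177/44, x2 = 273/22, maximum f = -1395/22

Feasible corners and f = 12x1 - 9x2:
  (-1250/67, 717/67) → f = -21453/67
  (177/44, 273/22) → f = -1395/22
  (-191/28, 113/14) → f = -309/2
The feasible region is unbounded (it extends along (-7, 9), (2, 3)), but f strictly decreases along every unbounded feasible direction, so there is no improving ray and the maximum is attained at a vertex.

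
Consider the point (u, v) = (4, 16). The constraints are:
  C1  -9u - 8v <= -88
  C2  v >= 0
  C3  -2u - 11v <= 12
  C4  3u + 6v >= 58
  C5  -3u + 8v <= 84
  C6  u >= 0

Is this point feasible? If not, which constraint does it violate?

Constraint C5: -3u + 8v = 116, which is not ≤ 84. All other constraints are satisfied.

not feasible — violates C5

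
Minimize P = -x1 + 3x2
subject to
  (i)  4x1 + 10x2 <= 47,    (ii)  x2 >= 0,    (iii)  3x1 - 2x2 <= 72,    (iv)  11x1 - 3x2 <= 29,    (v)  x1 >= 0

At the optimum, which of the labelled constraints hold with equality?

(ii) and (iv)

Feasible corners and P = -x1 + 3x2:
  (431/122, 401/122) → P = 386/61
  (0, 47/10) → P = 141/10
  (29/11, 0) → P = -29/11
  (0, 0) → P = 0

The minimum is at (29/11, 0). Substituting into each constraint, equality holds for (ii) and (iv); the remaining constraints have slack.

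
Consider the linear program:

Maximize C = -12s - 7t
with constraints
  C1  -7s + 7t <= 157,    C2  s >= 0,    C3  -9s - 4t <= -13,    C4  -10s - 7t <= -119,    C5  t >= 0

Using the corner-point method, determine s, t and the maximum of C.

s = 0, t = 17, maximum C = -119

Corner points and C = -12s - 7t:
  (0, 157/7) → C = -157
  (0, 17) → C = -119
  (119/10, 0) → C = -714/5
The feasible region is unbounded (it extends along (1, 1), (1, 0)), but C strictly decreases along every unbounded feasible direction, so there is no improving ray and the maximum is attained at a vertex.

The binding constraints are s = 0 and -10s - 7t = -119.
Solving simultaneously gives s = 0, t = 17.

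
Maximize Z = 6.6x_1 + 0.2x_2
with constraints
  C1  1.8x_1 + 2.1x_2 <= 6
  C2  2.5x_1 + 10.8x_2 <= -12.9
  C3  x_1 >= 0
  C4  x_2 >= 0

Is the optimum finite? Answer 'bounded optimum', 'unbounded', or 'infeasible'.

The boundaries 1.8x_1 + 2.1x_2 = 6 and 2.5x_1 + 10.8x_2 = -12.9 meet at (3063/473, -1274/473), but that point violates x_2 ≥ 0. Every candidate vertex is excluded by some other constraint, so the feasible region is empty.

infeasible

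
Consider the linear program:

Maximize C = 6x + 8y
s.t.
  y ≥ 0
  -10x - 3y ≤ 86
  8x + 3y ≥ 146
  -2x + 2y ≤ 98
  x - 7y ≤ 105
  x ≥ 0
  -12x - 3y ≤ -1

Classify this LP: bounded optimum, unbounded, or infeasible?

From the feasible point (73/4, 0), moving in the direction (7, 1) keeps every constraint satisfied while C increases without bound.

unbounded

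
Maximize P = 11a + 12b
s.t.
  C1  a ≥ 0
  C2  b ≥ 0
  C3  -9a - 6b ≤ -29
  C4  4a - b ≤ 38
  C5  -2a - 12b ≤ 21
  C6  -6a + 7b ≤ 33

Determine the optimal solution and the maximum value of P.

Extreme points and P = 11a + 12b:
  (29/9, 0) → P = 319/9
  (19/2, 0) → P = 209/2
  (5/99, 157/33) → P = 5707/99
  (299/22, 180/11) → P = 7609/22

a = 299/22, b = 180/11, maximum P = 7609/22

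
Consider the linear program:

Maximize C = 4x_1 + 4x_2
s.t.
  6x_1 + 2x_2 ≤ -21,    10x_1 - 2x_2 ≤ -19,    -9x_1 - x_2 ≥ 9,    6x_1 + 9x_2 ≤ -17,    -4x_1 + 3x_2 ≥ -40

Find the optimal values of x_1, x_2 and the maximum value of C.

Corner points and C = 4x_1 + 4x_2:
  (-5/2, -3) → C = -22
  (-155/42, 4/7) → C = -262/21
  (-137/22, -238/11) → C = -1226/11
The feasible region is unbounded (it extends along (-3, 2), (-3, -4)), but C strictly decreases along every unbounded feasible direction, so there is no improving ray and the maximum is attained at a vertex.

At the optimal vertex, 6x_1 + 2x_2 = -21 and 6x_1 + 9x_2 = -17.
Solving simultaneously gives x_1 = -155/42, x_2 = 4/7.

x_1 = -155/42, x_2 = 4/7, maximum C = -262/21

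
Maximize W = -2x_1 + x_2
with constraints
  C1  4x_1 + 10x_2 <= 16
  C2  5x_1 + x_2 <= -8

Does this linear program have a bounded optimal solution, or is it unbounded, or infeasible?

From the feasible point (-48/23, 56/23), moving in the direction (-10, 4) keeps every constraint satisfied while W increases without bound.

unbounded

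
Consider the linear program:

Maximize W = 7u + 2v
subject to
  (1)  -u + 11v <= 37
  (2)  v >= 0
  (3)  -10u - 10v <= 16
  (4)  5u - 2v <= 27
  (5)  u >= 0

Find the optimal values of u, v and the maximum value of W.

u = 7, v = 4, maximum W = 57

Vertices and W = 7u + 2v:
  (7, 4) → W = 57
  (0, 37/11) → W = 74/11
  (27/5, 0) → W = 189/5
  (0, 0) → W = 0

At the optimal vertex, -u + 11v = 37 and 5u - 2v = 27.
Solving simultaneously gives u = 7, v = 4.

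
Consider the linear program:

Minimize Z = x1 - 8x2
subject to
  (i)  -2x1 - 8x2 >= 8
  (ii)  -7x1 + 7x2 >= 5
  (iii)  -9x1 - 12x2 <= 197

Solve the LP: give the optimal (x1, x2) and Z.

At the optimal vertex, -2x1 - 8x2 = 8 and -9x1 - 12x2 = 197.
Solving simultaneously gives x1 = -185/6, x2 = 161/24.

x1 = -185/6, x2 = 161/24, minimum Z = -169/2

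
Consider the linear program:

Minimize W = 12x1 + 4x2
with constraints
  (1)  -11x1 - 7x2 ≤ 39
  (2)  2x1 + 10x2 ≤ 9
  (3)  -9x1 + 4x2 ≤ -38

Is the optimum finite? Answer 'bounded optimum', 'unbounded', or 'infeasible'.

Extreme points and W = 12x1 + 4x2:
  (110/107, -769/107) → W = -1756/107
  (208/49, 5/98) → W = 358/7
The feasible region has finitely many vertices and no improving ray; the minimum is -1756/107 at (110/107, -769/107).

bounded optimum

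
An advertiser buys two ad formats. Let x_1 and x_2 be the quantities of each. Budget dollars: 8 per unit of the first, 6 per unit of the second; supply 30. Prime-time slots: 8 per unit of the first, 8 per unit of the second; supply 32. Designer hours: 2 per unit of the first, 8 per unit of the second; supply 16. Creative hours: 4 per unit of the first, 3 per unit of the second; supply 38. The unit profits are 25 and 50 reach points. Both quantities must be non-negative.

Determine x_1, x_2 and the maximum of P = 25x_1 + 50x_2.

x_1 = 8/3, x_2 = 4/3, maximum P = 400/3

Corner points and P = 25x_1 + 50x_2:
  (0, 0) → P = 0
  (0, 2) → P = 100
  (15/4, 0) → P = 375/4
  (3, 1) → P = 125
  (8/3, 4/3) → P = 400/3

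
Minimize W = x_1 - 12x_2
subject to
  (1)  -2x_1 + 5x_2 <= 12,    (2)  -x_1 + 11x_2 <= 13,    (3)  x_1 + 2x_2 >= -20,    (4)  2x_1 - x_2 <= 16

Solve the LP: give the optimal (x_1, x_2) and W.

x_1 = 9, x_2 = 2, minimum W = -15

Corner points and W = x_1 - 12x_2:
  (-67/17, 14/17) → W = -235/17
  (-124/9, -28/9) → W = 212/9
  (9, 2) → W = -15
  (12/5, -56/5) → W = 684/5

The optimum lies where -x_1 + 11x_2 = 13 and 2x_1 - x_2 = 16.
Solving simultaneously gives x_1 = 9, x_2 = 2.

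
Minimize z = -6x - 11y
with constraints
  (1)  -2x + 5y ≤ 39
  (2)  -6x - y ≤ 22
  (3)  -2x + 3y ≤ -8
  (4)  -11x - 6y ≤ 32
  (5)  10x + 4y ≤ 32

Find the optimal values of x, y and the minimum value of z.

Vertices and z = -6x - 11y:
  (-16/15, -152/45) → z = 392/9
  (64/19, -8/19) → z = -296/19
  (20, -42) → z = 342

The optimum lies where -2x + 3y = -8 and 10x + 4y = 32.
Solving simultaneously gives x = 64/19, y = -8/19.

x = 64/19, y = -8/19, minimum z = -296/19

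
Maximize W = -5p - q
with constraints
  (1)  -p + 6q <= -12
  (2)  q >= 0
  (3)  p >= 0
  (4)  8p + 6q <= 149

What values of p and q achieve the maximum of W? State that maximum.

Extreme points and W = -5p - q:
  (12, 0) → W = -60
  (161/9, 53/54) → W = -4883/54
  (149/8, 0) → W = -745/8

The optimum lies where -p + 6q = -12 and q = 0.
Solving simultaneously gives p = 12, q = 0.

p = 12, q = 0, maximum W = -60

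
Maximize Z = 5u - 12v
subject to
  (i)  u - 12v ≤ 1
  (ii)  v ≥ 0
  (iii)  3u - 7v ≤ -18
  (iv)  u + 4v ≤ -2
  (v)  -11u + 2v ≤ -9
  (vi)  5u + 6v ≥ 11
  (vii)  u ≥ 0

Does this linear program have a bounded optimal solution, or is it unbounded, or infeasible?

infeasible

The boundaries 3u - 7v = -18 and -11u + 2v = -9 meet at (99/71, 225/71), but that point violates u + 4v ≤ -2. Every candidate vertex is excluded by some other constraint, so the feasible region is empty.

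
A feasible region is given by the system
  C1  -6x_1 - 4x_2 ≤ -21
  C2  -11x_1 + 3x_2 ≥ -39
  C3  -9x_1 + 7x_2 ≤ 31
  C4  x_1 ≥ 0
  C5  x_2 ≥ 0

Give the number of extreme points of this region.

4

Pairwise boundary intersections that survive every other constraint:
  (23/78, 125/26)
  (7/2, 0)
  (183/25, 346/25)
  (39/11, 0)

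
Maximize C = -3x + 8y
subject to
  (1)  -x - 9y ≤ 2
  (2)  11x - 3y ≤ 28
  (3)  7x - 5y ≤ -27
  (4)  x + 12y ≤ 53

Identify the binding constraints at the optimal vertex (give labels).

Vertices and C = -3x + 8y:
  (-253/68, 13/68) → C = 863/68
  (-167, 55/3) → C = 1943/3
  (-59/89, 398/89) → C = 3361/89

The maximum is at (-167, 55/3). Substituting into each constraint, equality holds for (1) and (4); the remaining constraints have slack.

(1) and (4)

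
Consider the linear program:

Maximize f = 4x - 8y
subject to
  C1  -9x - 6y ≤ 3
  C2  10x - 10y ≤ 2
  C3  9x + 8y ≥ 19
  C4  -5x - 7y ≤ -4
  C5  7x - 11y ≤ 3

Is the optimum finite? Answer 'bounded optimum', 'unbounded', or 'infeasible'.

Corner points and f = 4x - 8y:
  (-23/3, 11) → f = -356/3
  (103/85, 86/85) → f = -276/85
The feasible region has finitely many vertices and no improving ray; the maximum is -276/85 at (103/85, 86/85).

bounded optimum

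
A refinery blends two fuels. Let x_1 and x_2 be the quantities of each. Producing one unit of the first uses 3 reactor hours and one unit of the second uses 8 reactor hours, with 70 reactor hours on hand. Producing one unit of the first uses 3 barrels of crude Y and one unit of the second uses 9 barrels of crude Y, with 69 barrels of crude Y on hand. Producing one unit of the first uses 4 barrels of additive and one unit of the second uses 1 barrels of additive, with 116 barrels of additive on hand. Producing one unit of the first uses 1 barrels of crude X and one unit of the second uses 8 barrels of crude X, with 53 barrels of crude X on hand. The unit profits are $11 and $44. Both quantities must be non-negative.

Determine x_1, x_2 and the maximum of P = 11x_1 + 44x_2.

x_1 = 5, x_2 = 6, maximum P = 319

Corner points and P = 11x_1 + 44x_2:
  (0, 0) → P = 0
  (0, 53/8) → P = 583/2
  (23, 0) → P = 253
  (5, 6) → P = 319

The optimum lies where 3x_1 + 9x_2 = 69 and x_1 + 8x_2 = 53.
Solving simultaneously gives x_1 = 5, x_2 = 6.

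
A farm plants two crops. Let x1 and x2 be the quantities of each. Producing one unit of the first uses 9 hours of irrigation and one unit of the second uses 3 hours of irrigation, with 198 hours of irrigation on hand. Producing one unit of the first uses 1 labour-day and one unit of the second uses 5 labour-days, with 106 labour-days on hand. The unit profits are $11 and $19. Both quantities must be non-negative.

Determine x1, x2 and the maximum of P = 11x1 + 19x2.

Corner points and P = 11x1 + 19x2:
  (0, 0) → P = 0
  (0, 106/5) → P = 2014/5
  (22, 0) → P = 242
  (16, 18) → P = 518

The optimum lies where 9x1 + 3x2 = 198 and x1 + 5x2 = 106.
Solving simultaneously gives x1 = 16, x2 = 18.

x1 = 16, x2 = 18, maximum P = 518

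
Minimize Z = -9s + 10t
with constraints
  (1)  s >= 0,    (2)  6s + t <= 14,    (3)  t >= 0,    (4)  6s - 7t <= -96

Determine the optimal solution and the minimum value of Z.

s = 1/24, t = 55/4, minimum Z = 1097/8

Extreme points and Z = -9s + 10t:
  (0, 14) → Z = 140
  (0, 96/7) → Z = 960/7
  (1/24, 55/4) → Z = 1097/8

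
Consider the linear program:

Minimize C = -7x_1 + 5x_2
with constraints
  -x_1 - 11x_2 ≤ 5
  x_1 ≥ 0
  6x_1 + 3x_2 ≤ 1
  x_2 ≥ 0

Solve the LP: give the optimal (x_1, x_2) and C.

x_1 = 1/6, x_2 = 0, minimum C = -7/6

Vertices and C = -7x_1 + 5x_2:
  (0, 1/3) → C = 5/3
  (0, 0) → C = 0
  (1/6, 0) → C = -7/6

The optimum lies where 6x_1 + 3x_2 = 1 and x_2 = 0.
Solving simultaneously gives x_1 = 1/6, x_2 = 0.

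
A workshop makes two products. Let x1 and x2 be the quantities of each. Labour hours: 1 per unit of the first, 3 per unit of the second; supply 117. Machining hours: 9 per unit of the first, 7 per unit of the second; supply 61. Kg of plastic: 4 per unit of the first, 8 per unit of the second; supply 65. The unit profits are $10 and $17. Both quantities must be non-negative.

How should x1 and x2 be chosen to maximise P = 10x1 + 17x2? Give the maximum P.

Extreme points and P = 10x1 + 17x2:
  (0, 0) → P = 0
  (0, 65/8) → P = 1105/8
  (61/9, 0) → P = 610/9
  (3/4, 31/4) → P = 557/4

x1 = 3/4, x2 = 31/4, maximum P = 557/4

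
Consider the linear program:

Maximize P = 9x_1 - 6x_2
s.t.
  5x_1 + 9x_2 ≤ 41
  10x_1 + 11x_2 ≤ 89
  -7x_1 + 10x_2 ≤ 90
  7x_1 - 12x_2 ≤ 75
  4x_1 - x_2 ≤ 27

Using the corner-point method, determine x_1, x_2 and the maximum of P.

x_1 = 249/41, x_2 = -111/41, maximum P = 2907/41

Corner points and P = 9x_1 - 6x_2:
  (-400/113, 737/113) → P = -8022/113
  (284/41, 29/41) → P = 2382/41
  (-915/7, -165/2) → P = -4770/7
  (249/41, -111/41) → P = 2907/41

The binding constraints are 7x_1 - 12x_2 = 75 and 4x_1 - x_2 = 27.
Solving simultaneously gives x_1 = 249/41, x_2 = -111/41.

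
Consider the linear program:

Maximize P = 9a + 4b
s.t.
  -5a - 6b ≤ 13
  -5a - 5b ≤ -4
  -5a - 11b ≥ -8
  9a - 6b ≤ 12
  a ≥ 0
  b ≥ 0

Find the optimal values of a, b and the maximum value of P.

a = 60/43, b = 4/43, maximum P = 556/43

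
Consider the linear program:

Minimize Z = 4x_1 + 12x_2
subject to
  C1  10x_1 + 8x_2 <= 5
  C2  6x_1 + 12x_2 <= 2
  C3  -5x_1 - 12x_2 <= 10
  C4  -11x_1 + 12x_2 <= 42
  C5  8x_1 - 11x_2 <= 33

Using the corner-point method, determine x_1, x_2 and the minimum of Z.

Extreme points and Z = 4x_1 + 12x_2:
  (11/18, -5/36) → Z = 7/9
  (7/4, -25/16) → Z = -47/4
  (-40/17, 137/102) → Z = 114/17
  (-13/4, 25/48) → Z = -27/4

At the optimal vertex, 10x_1 + 8x_2 = 5 and -5x_1 - 12x_2 = 10.
Solving simultaneously gives x_1 = 7/4, x_2 = -25/16.

x_1 = 7/4, x_2 = -25/16, minimum Z = -47/4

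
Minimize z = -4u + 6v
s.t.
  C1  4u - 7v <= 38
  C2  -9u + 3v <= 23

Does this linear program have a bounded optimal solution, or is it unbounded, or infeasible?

unbounded

From the feasible point (-275/51, -434/51), moving in the direction (7, 4) keeps every constraint satisfied while z decreases without bound.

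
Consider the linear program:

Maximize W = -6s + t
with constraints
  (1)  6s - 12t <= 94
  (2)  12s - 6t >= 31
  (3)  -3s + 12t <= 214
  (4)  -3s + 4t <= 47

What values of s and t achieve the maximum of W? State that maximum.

Corner points and W = -6s + t:
  (-16/9, -157/18) → W = 35/18
  (308/3, 87/2) → W = -1145/2
  (92/7, 887/42) → W = -2425/42

The optimum lies where 6s - 12t = 94 and 12s - 6t = 31.
Solving simultaneously gives s = -16/9, t = -157/18.

s = -16/9, t = -157/18, maximum W = 35/18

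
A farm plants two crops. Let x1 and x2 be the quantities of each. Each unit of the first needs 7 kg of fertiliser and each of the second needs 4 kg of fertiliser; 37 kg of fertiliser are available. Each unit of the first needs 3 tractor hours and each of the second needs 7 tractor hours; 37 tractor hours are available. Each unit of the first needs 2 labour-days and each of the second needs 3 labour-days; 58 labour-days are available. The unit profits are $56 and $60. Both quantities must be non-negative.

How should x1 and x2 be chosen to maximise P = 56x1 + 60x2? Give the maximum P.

x1 = 3, x2 = 4, maximum P = 408

Vertices and P = 56x1 + 60x2:
  (0, 0) → P = 0
  (0, 37/7) → P = 2220/7
  (37/7, 0) → P = 296
  (3, 4) → P = 408

The optimum lies where 7x1 + 4x2 = 37 and 3x1 + 7x2 = 37.
Solving simultaneously gives x1 = 3, x2 = 4.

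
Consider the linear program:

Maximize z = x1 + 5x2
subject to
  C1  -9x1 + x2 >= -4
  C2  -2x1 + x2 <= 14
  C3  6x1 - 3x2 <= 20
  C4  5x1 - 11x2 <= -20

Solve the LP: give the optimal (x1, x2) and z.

x1 = 18/7, x2 = 134/7, maximum z = 688/7

Feasible corners and z = x1 + 5x2:
  (18/7, 134/7) → z = 688/7
  (32/47, 100/47) → z = 532/47
  (-134/17, -30/17) → z = -284/17

The binding constraints are -9x1 + x2 = -4 and -2x1 + x2 = 14.
Solving simultaneously gives x1 = 18/7, x2 = 134/7.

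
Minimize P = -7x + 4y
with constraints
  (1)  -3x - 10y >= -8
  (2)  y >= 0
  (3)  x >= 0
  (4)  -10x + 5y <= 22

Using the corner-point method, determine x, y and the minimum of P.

x = 8/3, y = 0, minimum P = -56/3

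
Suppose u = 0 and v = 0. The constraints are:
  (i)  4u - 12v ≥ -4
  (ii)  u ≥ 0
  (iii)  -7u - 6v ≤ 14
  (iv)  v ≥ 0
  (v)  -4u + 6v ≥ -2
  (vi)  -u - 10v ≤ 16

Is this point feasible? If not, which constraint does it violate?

feasible

(i): 0 ≥ -4 ✓
(ii): 0 ≥ 0 ✓
(iii): 0 ≤ 14 ✓
(iv): 0 ≥ 0 ✓
(v): 0 ≥ -2 ✓
(vi): 0 ≤ 16 ✓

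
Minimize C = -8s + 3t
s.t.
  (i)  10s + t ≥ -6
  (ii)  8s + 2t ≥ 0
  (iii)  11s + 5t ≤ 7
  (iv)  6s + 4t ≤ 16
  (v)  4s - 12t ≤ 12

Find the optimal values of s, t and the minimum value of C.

s = 18/19, t = -13/19, minimum C = -183/19

Vertices and C = -8s + 3t:
  (-7/9, 28/9) → C = 140/9
  (3/13, -12/13) → C = -60/13
  (18/19, -13/19) → C = -183/19

At the optimal vertex, 11s + 5t = 7 and 4s - 12t = 12.
Solving simultaneously gives s = 18/19, t = -13/19.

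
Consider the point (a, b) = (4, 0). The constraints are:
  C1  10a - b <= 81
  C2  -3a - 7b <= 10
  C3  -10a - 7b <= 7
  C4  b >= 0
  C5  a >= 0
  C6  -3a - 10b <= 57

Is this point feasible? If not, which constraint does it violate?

feasible

C1: 40 ≤ 81 ✓
C2: -12 ≤ 10 ✓
C3: -40 ≤ 7 ✓
C4: 0 ≥ 0 ✓
C5: 4 ≥ 0 ✓
C6: -12 ≤ 57 ✓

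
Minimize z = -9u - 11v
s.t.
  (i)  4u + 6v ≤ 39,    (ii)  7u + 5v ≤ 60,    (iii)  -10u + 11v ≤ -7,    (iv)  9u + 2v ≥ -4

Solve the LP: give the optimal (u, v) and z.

u = 15/2, v = 3/2, minimum z = -84

Vertices and z = -9u - 11v:
  (15/2, 3/2) → z = -84
  (471/104, 181/52) → z = -8221/104
  (-30/119, -103/119) → z = 1403/119
The feasible region is unbounded (it extends along (2, -9), (5, -7)), but z strictly increases along every unbounded feasible direction, so there is no improving ray and the minimum is attained at a vertex.

At the optimal vertex, 4u + 6v = 39 and 7u + 5v = 60.
Solving simultaneously gives u = 15/2, v = 3/2.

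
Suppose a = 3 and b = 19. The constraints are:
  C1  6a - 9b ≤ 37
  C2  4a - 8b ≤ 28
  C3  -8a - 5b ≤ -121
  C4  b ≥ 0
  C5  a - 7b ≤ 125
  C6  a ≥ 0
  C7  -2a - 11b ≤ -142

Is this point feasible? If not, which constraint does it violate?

Constraint C3: -8a - 5b = -119, which is not ≤ -121. All other constraints are satisfied.

not feasible — violates C3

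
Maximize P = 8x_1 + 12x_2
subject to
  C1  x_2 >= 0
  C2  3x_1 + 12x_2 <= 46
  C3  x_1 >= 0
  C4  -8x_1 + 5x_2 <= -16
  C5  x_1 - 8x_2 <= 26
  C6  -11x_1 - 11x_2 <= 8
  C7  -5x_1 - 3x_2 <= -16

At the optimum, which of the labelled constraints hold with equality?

Corner points and P = 8x_1 + 12x_2:
  (46/3, 0) → P = 368/3
  (16/5, 0) → P = 128/5
  (422/111, 320/111) → P = 7216/111
  (128/49, 48/49) → P = 1600/49

The maximum is at (46/3, 0). Substituting into each constraint, equality holds for C1 and C2; the remaining constraints have slack.

C1 and C2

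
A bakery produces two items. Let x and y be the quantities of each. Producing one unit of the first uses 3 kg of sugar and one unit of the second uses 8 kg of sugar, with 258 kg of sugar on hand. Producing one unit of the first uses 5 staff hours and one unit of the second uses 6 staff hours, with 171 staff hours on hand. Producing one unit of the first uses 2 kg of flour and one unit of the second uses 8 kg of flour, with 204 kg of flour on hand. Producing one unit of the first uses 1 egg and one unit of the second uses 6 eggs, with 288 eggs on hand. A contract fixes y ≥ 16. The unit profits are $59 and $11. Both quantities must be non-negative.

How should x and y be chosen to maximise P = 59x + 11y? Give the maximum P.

Corner points and P = 59x + 11y:
  (0, 51/2) → P = 561/2
  (0, 16) → P = 176
  (36/7, 339/14) → P = 7977/14
  (15, 16) → P = 1061

x = 15, y = 16, maximum P = 1061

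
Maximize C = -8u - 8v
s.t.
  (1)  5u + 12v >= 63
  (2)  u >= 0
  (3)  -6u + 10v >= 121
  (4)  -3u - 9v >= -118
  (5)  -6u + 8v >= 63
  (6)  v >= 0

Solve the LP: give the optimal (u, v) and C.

Extreme points and C = -8u - 8v:
  (0, 121/10) → C = -484/5
  (0, 118/9) → C = -944/9
  (13/12, 51/4) → C = -332/3

The optimum lies where u = 0 and -6u + 10v = 121.
Solving simultaneously gives u = 0, v = 121/10.

u = 0, v = 121/10, maximum C = -484/5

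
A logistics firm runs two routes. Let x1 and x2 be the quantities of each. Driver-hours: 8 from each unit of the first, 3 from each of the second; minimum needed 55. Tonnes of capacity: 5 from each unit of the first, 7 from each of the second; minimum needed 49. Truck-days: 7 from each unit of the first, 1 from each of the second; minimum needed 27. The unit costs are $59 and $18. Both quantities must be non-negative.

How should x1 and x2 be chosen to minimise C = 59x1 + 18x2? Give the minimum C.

x1 = 2, x2 = 13, minimum C = 352

Vertices and C = 59x1 + 18x2:
  (0, 27) → C = 486
  (49/5, 0) → C = 2891/5
  (238/41, 117/41) → C = 16148/41
  (2, 13) → C = 352
The feasible region is unbounded (it extends along (0, 1), (1, 0)), but C strictly increases along every unbounded feasible direction, so there is no improving ray and the minimum is attained at a vertex.

At the optimal vertex, 8x1 + 3x2 = 55 and 7x1 + x2 = 27.
Solving simultaneously gives x1 = 2, x2 = 13.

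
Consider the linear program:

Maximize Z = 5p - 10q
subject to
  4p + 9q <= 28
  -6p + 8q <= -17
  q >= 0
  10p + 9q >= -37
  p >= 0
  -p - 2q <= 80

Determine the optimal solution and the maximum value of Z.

Vertices and Z = 5p - 10q:
  (377/86, 50/43) → Z = 885/86
  (7, 0) → Z = 35
  (17/6, 0) → Z = 85/6

The binding constraints are 4p + 9q = 28 and q = 0.
Solving simultaneously gives p = 7, q = 0.

p = 7, q = 0, maximum Z = 35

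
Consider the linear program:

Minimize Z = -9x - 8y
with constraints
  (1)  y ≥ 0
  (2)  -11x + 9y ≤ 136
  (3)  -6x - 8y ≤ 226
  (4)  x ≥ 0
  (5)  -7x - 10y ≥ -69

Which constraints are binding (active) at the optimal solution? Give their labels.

Feasible corners and Z = -9x - 8y:
  (0, 0) → Z = 0
  (69/7, 0) → Z = -621/7
  (0, 69/10) → Z = -276/5

The minimum is at (69/7, 0). Substituting into each constraint, equality holds for (1) and (5); the remaining constraints have slack.

(1) and (5)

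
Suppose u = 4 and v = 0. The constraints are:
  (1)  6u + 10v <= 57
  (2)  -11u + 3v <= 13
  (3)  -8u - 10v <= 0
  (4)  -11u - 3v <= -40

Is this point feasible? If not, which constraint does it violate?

(1): 24 ≤ 57 ✓
(2): -44 ≤ 13 ✓
(3): -32 ≤ 0 ✓
(4): -44 ≤ -40 ✓

feasible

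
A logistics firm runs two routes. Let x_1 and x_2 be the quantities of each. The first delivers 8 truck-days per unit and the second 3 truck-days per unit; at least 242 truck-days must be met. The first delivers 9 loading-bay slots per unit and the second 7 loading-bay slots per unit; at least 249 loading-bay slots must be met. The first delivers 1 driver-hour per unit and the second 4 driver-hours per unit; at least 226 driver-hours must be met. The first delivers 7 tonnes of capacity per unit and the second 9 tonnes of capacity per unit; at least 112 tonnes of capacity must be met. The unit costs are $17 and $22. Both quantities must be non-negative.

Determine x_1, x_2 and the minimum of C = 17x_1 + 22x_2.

x_1 = 10, x_2 = 54, minimum C = 1358

Feasible corners and C = 17x_1 + 22x_2:
  (0, 242/3) → C = 5324/3
  (226, 0) → C = 3842
  (10, 54) → C = 1358
The feasible region is unbounded (it extends along (0, 1), (1, 0)), but C strictly increases along every unbounded feasible direction, so there is no improving ray and the minimum is attained at a vertex.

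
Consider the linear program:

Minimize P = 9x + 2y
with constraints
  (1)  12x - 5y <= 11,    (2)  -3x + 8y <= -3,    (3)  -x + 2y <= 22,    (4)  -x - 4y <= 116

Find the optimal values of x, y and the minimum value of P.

x = -229/5, y = -351/20, minimum P = -4473/10

Corner points and P = 9x + 2y:
  (73/81, -1/27) → P = 217/27
  (-536/53, -1403/53) → P = -7630/53
  (-229/5, -351/20) → P = -4473/10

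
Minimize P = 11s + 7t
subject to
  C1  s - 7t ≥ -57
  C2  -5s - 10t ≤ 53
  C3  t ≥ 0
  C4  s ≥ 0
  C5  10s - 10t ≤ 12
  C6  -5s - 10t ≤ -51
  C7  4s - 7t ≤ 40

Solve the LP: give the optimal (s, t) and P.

s = 0, t = 51/10, minimum P = 357/10

Extreme points and P = 11s + 7t:
  (0, 57/7) → P = 57
  (109/10, 97/10) → P = 939/5
  (0, 51/10) → P = 357/10
  (21/5, 3) → P = 336/5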